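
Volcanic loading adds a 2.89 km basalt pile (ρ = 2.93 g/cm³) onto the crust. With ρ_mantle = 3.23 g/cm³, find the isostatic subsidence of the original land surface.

Subaerial loading: s = t ρ_load / ρ_m.
s = 2.89 km × 2.93/3.23 = 2.62 km.

2.62 km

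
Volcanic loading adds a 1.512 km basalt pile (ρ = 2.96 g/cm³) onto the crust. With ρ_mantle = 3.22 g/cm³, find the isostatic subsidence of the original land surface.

Subaerial loading: s = t ρ_load / ρ_m.
s = 1.512 km × 2.96/3.22 = 1.39 km.

1.39 km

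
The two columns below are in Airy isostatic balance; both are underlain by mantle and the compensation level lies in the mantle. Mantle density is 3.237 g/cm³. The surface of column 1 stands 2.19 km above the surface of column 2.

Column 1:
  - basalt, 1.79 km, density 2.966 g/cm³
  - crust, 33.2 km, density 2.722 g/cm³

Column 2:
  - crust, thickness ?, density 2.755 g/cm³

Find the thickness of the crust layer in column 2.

Take the compensation level at the base of the deeper column (depth z_c below the surface of column 1) and equate Σ ρ_i t_i down to z_c; mantle fills any gap and the z_c terms cancel.
Column 1: 1.79×2.966 + 33.2×2.722 + (z_c − 34.99)×3.237
Column 2: 2.19×0 + x×2.755 + (z_c − 2.19 − 0 − x)×3.237
The z_c×3.237 term appears on both sides and cancels. Collect the known terms of each column as K = Σ(ρt)_known − 3.237 × (depth of known layers): K_1 = 95.67954 − 3.237×34.99 = −17.58309; K_2 = 0 − 3.237×(2.19 + 0) = −7.08903.
Balance: K_1 = K_2 − x×(3.237 − 2.755), so x = (K_2 − K_1)/(3.237 − 2.755) = 10.4941/0.482 = 21.8 km.

21.8 km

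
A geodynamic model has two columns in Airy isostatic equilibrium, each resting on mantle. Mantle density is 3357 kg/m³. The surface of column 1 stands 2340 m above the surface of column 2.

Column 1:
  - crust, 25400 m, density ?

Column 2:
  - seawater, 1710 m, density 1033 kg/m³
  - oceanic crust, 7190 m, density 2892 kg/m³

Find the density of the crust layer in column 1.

2760 kg/m³

Take the compensation level at the base of the deeper column (depth z_c below the surface of column 1) and equate Σ ρ_i t_i down to z_c; mantle fills any gap and the z_c terms cancel.
Column 1: 25400×ρ + (z_c − 25400)×3357
Column 2: 2340×0 + 1710×1033 + 7190×2892 + (z_c − 2340 − 8900)×3357
The z_c×3357 term appears on both sides and cancels. Collect the known terms of each column as K = Σ(ρt)_known − 3357 × (depth of known layers): K_1 = 0 − 3357×25400 = −85267800; K_2 = 22559910 − 3357×(2340 + 8900) = −15172770.
Balance: K_1 + 25400×ρ = K_2, so ρ = (K_2 − K_1)/25400 = 70095000/25400 = 2760 kg/m³.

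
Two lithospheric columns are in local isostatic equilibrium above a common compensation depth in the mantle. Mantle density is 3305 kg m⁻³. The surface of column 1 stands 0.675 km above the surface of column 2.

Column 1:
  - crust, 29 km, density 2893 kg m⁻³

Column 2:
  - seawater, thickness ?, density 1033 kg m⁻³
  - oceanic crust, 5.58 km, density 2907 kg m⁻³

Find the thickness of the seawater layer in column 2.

Take the compensation level at the base of the deeper column (depth z_c below the surface of column 1) and equate Σ ρ_i t_i down to z_c; mantle fills any gap and the z_c terms cancel.
Column 1: 29×2893 + (z_c − 29)×3305
Column 2: 0.675×0 + x×1033 + 5.58×2907 + (z_c − 0.675 − 5.58 − x)×3305
The z_c×3305 term appears on both sides and cancels. Collect the known terms of each column as K = Σ(ρt)_known − 3305 × (depth of known layers): K_1 = 83897 − 3305×29 = −11948; K_2 = 16221.06 − 3305×(0.675 + 5.58) = −4451.715.
Balance: K_1 = K_2 − x×(3305 − 1033), so x = (K_2 − K_1)/(3305 − 1033) = 7496.28/2272 = 3.3 km.

3.3 km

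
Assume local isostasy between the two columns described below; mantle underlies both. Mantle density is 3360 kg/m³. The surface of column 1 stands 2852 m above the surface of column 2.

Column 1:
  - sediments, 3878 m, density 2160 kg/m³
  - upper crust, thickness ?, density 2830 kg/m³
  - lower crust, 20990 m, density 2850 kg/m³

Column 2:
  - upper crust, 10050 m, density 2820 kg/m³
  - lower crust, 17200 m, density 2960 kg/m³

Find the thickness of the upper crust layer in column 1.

12300 m

Take the compensation level at the base of the deeper column (depth z_c below the surface of column 1) and equate Σ ρ_i t_i down to z_c; mantle fills any gap and the z_c terms cancel.
Column 1: 3878×2160 + x×2830 + 20990×2850 + (z_c − 24868 − x)×3360
Column 2: 2852×0 + 10050×2820 + 17200×2960 + (z_c − 2852 − 27250)×3360
The z_c×3360 term appears on both sides and cancels. Collect the known terms of each column as K = Σ(ρt)_known − 3360 × (depth of known layers): K_1 = 68197980 − 3360×24868 = −15358500; K_2 = 79253000 − 3360×(2852 + 27250) = −21889720.
Balance: K_1 − x×(3360 − 2830) = K_2, so x = (K_1 − K_2)/(3360 − 2830) = 6531220/530 = 12300 m.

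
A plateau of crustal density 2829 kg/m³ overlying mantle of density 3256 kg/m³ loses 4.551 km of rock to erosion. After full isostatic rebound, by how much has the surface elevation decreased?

Rebound u = e ρ_c/ρ_m = 4.551 km × 2829/3256 = 3.954 km.
Net surface drop = e − u = 4.551 km − 3.954 km = e (ρ_m − ρ_c)/ρ_m = 0.597 km.

0.597 km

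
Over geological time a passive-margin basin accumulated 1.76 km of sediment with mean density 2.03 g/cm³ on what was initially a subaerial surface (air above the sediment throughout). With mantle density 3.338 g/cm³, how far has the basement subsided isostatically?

Subaerial load: s = t ρ_sed / ρ_m = 1.76 km × 2.03/3.338 = 1.07 km.

1.07 km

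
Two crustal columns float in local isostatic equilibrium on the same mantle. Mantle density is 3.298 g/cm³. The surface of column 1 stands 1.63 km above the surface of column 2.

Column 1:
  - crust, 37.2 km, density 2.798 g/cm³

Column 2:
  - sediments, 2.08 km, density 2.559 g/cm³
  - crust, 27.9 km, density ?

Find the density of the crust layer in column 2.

Take the compensation level at the base of the deeper column (depth z_c below the surface of column 1) and equate Σ ρ_i t_i down to z_c; mantle fills any gap and the z_c terms cancel.
Column 1: 37.2×2.798 + (z_c − 37.2)×3.298
Column 2: 1.63×0 + 2.08×2.559 + 27.9×ρ + (z_c − 1.63 − 29.98)×3.298
The z_c×3.298 term appears on both sides and cancels. Collect the known terms of each column as K = Σ(ρt)_known − 3.298 × (depth of known layers): K_1 = 104.0856 − 3.298×37.2 = −18.6; K_2 = 5.32272 − 3.298×(1.63 + 29.98) = −98.92706.
Balance: K_1 = K_2 + 27.9×ρ, so ρ = (K_1 − K_2)/27.9 = 80.3271/27.9 = 2.88 g/cm³.

2.88 g/cm³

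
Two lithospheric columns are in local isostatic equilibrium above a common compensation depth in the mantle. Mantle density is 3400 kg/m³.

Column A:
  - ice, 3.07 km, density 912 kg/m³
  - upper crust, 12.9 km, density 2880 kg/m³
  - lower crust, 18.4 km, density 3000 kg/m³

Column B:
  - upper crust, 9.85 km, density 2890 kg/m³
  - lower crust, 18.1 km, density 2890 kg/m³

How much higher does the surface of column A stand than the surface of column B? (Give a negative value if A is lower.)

2.19 km

For any compensation level in the mantle, the mantle terms cancel and isostasy reduces to e = (Σt_A − Σt_B) − (Σ(ρt)_A − Σ(ρt)_B) / ρ_m.
Σt_A = 34.37 km; Σt_B = 27.95 km; Σ(ρt)_A = 95151.84; Σ(ρt)_B = 80775.5 (in km·kg/m³).
e = (34.37 − 27.95) − (95151.84 − 80775.5) / 3400 = 2.19 km.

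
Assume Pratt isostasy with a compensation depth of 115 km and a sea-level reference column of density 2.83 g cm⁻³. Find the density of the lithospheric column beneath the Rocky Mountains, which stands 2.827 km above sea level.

Pratt balance: ρ_ref D = ρ (D + h).
ρ = ρ_ref D/(D + h) = 2.83 × 115 km/(115 km + 2.827 km) = 2.76 g cm⁻³.

2.76 g cm⁻³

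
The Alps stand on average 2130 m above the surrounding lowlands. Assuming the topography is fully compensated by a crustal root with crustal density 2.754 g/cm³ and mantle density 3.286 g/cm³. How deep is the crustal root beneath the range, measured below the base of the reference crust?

11000 m

Isostatic balance requires: the weight of the topography is balanced by the buoyancy of the root, ρ_c h = (ρ_m − ρ_c) r.
r = h · ρ_c / (ρ_m − ρ_c) = 2130 m × 2.754 / (3.286 − 2.754) = 11000 m.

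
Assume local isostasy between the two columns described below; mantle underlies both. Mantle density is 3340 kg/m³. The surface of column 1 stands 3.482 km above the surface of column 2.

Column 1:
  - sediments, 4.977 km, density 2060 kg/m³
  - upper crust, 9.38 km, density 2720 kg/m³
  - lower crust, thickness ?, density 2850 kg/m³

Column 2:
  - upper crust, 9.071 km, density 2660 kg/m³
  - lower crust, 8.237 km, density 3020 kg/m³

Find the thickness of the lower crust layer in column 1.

Take the compensation level at the base of the deeper column (depth z_c below the surface of column 1) and equate Σ ρ_i t_i down to z_c; mantle fills any gap and the z_c terms cancel.
Column 1: 4.977×2060 + 9.38×2720 + x×2850 + (z_c − 14.357 − x)×3340
Column 2: 3.482×0 + 9.071×2660 + 8.237×3020 + (z_c − 3.482 − 17.308)×3340
The z_c×3340 term appears on both sides and cancels. Collect the known terms of each column as K = Σ(ρt)_known − 3340 × (depth of known layers): K_1 = 35766.22 − 3340×14.357 = −12186.16; K_2 = 49004.6 − 3340×(3.482 + 17.308) = −20434.
Balance: K_1 − x×(3340 − 2850) = K_2, so x = (K_1 − K_2)/(3340 − 2850) = 8247.84/490 = 16.8 km.

16.8 km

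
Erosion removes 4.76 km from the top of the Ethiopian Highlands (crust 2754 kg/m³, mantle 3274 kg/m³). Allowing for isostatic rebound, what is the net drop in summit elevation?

0.756 km

Rebound u = e ρ_c/ρ_m = 4.76 km × 2754/3274 = 4.004 km.
Net surface drop = e − u = 4.76 km − 4.004 km = e (ρ_m − ρ_c)/ρ_m = 0.756 km.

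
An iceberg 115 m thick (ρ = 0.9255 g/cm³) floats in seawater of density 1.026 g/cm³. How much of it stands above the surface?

11.3 m

Floating equilibrium: submerged depth d = t ρ_obj/ρ_fluid = 115 m × 0.9255/1.026 = 103.7 m.
Freeboard = t − d = 115 m − 103.7 m = 11.3 m.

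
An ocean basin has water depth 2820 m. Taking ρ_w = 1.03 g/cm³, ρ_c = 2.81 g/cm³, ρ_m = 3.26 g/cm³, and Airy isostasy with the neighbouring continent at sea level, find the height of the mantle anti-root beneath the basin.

For local isostatic compensation: replacing crust with seawater at the top is compensated by replacing crust with mantle at the base: d (ρ_c − ρ_w) = a (ρ_m − ρ_c).
a = d (ρ_c − ρ_w)/(ρ_m − ρ_c) = 2820 m × 1.78/0.45 = 11200 m.

11200 m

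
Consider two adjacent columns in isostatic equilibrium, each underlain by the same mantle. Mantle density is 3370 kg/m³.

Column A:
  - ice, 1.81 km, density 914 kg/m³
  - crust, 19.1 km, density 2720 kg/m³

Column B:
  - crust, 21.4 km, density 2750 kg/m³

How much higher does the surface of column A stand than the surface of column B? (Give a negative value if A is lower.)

1.07 km

For any compensation level in the mantle, the mantle terms cancel and isostasy reduces to e = (Σt_A − Σt_B) − (Σ(ρt)_A − Σ(ρt)_B) / ρ_m.
Σt_A = 20.91 km; Σt_B = 21.4 km; Σ(ρt)_A = 53606.34; Σ(ρt)_B = 58850 (in km·kg/m³).
e = (20.91 − 21.4) − (53606.34 − 58850) / 3370 = 1.07 km.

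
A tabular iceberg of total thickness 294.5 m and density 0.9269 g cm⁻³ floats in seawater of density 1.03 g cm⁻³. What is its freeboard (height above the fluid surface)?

Floating equilibrium: submerged depth d = t ρ_obj/ρ_fluid = 294.5 m × 0.9269/1.03 = 265 m.
Freeboard = t − d = 294.5 m − 265 m = 29.5 m.

29.5 m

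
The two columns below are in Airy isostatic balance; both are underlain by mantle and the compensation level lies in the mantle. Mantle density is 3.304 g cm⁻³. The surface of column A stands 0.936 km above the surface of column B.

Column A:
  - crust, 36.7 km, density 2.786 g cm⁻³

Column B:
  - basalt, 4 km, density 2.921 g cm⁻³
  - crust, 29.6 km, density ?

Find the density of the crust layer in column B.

Take the compensation level at the base of the deeper column (depth z_c below the surface of column A) and equate Σ ρ_i t_i down to z_c; mantle fills any gap and the z_c terms cancel.
Column A: 36.7×2.786 + (z_c − 36.7)×3.304
Column B: 0.936×0 + 4×2.921 + 29.6×ρ + (z_c − 0.936 − 33.6)×3.304
The z_c×3.304 term appears on both sides and cancels. Collect the known terms of each column as K = Σ(ρt)_known − 3.304 × (depth of known layers): K_A = 102.2462 − 3.304×36.7 = −19.0106; K_B = 11.684 − 3.304×(0.936 + 33.6) = −102.422944.
Balance: K_A = K_B + 29.6×ρ, so ρ = (K_A − K_B)/29.6 = 83.4123/29.6 = 2.82 g cm⁻³.

2.82 g cm⁻³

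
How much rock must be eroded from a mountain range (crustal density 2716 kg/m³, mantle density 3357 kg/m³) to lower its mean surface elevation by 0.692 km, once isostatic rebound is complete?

Net drop Δ = e − u = e − e ρ_c/ρ_m = e (ρ_m − ρ_c)/ρ_m.
e = Δ ρ_m/(ρ_m − ρ_c) = 0.692 km × 3357/641 = 3.62 km.

3.62 km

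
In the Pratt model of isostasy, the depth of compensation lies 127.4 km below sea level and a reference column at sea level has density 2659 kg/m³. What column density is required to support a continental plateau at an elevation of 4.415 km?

Pratt balance: ρ_ref D = ρ (D + h).
ρ = ρ_ref D/(D + h) = 2659 × 127.4 km/(127.4 km + 4.415 km) = 2570 kg/m³.

2570 kg/m³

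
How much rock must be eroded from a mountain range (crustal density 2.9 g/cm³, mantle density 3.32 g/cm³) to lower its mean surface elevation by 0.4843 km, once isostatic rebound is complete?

3.83 km

Net drop Δ = e − u = e − e ρ_c/ρ_m = e (ρ_m − ρ_c)/ρ_m.
e = Δ ρ_m/(ρ_m − ρ_c) = 0.4843 km × 3.32/0.42 = 3.83 km.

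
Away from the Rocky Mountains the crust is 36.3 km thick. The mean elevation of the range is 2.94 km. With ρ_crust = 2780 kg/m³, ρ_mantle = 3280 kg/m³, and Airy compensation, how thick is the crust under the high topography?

Root depth r = h ρ_c / (ρ_m − ρ_c) = 2.94 km × 2780 / 500 = 16.35 km.
Total thickness = T + h + r = 36.3 km + 2.94 km + 16.35 km = 55.6 km.

55.6 km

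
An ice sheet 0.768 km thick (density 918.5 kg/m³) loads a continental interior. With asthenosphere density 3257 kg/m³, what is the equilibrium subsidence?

0.217 km

Isostatic balance requires: the ice load ρ_ice t is balanced by mantle displaced below, ρ_m s.
s = t ρ_ice / ρ_m = 0.768 km × 918.5/3257 = 0.217 km.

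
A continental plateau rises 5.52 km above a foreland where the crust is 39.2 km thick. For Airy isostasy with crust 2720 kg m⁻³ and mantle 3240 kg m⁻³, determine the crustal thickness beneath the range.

Root depth r = h ρ_c / (ρ_m − ρ_c) = 5.52 km × 2720 / 520 = 28.87 km.
Total thickness = T + h + r = 39.2 km + 5.52 km + 28.87 km = 73.6 km.

73.6 km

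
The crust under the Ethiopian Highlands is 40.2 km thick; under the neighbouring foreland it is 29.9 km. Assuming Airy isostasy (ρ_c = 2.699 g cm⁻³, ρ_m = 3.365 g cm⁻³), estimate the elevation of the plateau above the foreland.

Excess crust Δ = 40.2 km − 29.9 km = 10.3 km, split between elevation h and root r with h + r = Δ.
Airy balance ρ_c h = (ρ_m − ρ_c) r gives r = h ρ_c/(ρ_m − ρ_c), so h (1 + ρ_c/(ρ_m − ρ_c)) = Δ, i.e. h = Δ (ρ_m − ρ_c)/ρ_m.
h = 10.3 km × 0.666/3.365 = 2.04 km.

2.04 km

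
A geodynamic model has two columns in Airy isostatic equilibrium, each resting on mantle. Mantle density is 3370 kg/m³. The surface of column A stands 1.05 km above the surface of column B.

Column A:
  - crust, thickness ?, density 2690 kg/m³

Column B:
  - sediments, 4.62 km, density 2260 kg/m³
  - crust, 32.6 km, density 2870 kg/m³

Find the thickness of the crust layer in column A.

36.7 km

Take the compensation level at the base of the deeper column (depth z_c below the surface of column A) and equate Σ ρ_i t_i down to z_c; mantle fills any gap and the z_c terms cancel.
Column A: x×2690 + (z_c − 0 − x)×3370
Column B: 1.05×0 + 4.62×2260 + 32.6×2870 + (z_c − 1.05 − 37.22)×3370
The z_c×3370 term appears on both sides and cancels. Collect the known terms of each column as K = Σ(ρt)_known − 3370 × (depth of known layers): K_A = 0 − 3370×0 = 0; K_B = 104003.2 − 3370×(1.05 + 37.22) = −24966.7.
Balance: K_A − x×(3370 − 2690) = K_B, so x = (K_A − K_B)/(3370 − 2690) = 24966.7/680 = 36.7 km.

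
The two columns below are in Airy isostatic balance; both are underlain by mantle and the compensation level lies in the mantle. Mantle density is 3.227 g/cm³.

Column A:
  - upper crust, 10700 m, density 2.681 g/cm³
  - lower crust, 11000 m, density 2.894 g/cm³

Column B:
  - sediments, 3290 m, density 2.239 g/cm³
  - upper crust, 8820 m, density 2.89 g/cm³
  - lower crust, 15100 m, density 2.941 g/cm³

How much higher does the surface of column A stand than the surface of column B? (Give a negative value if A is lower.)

−321 m

For any compensation level in the mantle, the mantle terms cancel and isostasy reduces to e = (Σt_A − Σt_B) − (Σ(ρt)_A − Σ(ρt)_B) / ρ_m.
Σt_A = 21700 m; Σt_B = 27210 m; Σ(ρt)_A = 60520.7; Σ(ρt)_B = 77265.21 (in m·g/cm³).
e = (21700 − 27210) − (60520.7 − 77265.21) / 3.227 = −321 m.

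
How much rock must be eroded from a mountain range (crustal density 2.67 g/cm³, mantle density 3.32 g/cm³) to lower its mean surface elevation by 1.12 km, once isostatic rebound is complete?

Net drop Δ = e − u = e − e ρ_c/ρ_m = e (ρ_m − ρ_c)/ρ_m.
e = Δ ρ_m/(ρ_m − ρ_c) = 1.12 km × 3.32/0.65 = 5.72 km.

5.72 km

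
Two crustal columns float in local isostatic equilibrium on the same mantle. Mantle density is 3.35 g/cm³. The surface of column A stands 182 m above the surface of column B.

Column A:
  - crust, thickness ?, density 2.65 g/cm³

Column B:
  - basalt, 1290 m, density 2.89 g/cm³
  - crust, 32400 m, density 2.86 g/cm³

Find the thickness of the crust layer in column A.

24400 m

Take the compensation level at the base of the deeper column (depth z_c below the surface of column A) and equate Σ ρ_i t_i down to z_c; mantle fills any gap and the z_c terms cancel.
Column A: x×2.65 + (z_c − 0 − x)×3.35
Column B: 182×0 + 1290×2.89 + 32400×2.86 + (z_c − 182 − 33690)×3.35
The z_c×3.35 term appears on both sides and cancels. Collect the known terms of each column as K = Σ(ρt)_known − 3.35 × (depth of known layers): K_A = 0 − 3.35×0 = 0; K_B = 96392.1 − 3.35×(182 + 33690) = −17079.1.
Balance: K_A − x×(3.35 − 2.65) = K_B, so x = (K_A − K_B)/(3.35 − 2.65) = 17079.1/0.7 = 24400 m.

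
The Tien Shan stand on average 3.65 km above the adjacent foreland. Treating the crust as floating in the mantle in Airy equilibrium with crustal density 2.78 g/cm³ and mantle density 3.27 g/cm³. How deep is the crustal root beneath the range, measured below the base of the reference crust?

20.7 km

Balancing pressure at the compensation depth: the weight of the topography is balanced by the buoyancy of the root, ρ_c h = (ρ_m − ρ_c) r.
r = h · ρ_c / (ρ_m − ρ_c) = 3.65 km × 2.78 / (3.27 − 2.78) = 20.7 km.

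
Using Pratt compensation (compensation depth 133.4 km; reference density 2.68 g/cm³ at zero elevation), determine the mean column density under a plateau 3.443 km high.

Pratt balance: ρ_ref D = ρ (D + h).
ρ = ρ_ref D/(D + h) = 2.68 × 133.4 km/(133.4 km + 3.443 km) = 2.61 g/cm³.

2.61 g/cm³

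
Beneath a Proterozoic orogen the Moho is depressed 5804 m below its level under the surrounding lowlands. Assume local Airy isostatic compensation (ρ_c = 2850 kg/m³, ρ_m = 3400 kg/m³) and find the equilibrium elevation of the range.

For local isostatic compensation: ρ_c h = (ρ_m − ρ_c) r.
h = r (ρ_m − ρ_c) / ρ_c = 5804 m × (3400 − 2850) / 2850 = 1120 m.

1120 m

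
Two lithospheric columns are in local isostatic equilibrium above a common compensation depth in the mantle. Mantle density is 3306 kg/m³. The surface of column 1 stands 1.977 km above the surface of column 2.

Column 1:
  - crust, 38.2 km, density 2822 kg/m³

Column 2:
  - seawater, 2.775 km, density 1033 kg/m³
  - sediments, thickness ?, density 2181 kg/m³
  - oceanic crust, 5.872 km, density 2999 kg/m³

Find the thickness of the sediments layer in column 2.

Take the compensation level at the base of the deeper column (depth z_c below the surface of column 1) and equate Σ ρ_i t_i down to z_c; mantle fills any gap and the z_c terms cancel.
Column 1: 38.2×2822 + (z_c − 38.2)×3306
Column 2: 1.977×0 + 2.775×1033 + x×2181 + 5.872×2999 + (z_c − 1.977 − 8.647 − x)×3306
The z_c×3306 term appears on both sides and cancels. Collect the known terms of each column as K = Σ(ρt)_known − 3306 × (depth of known layers): K_1 = 107800.4 − 3306×38.2 = −18488.8; K_2 = 20476.703 − 3306×(1.977 + 8.647) = −14646.241.
Balance: K_1 = K_2 − x×(3306 − 2181), so x = (K_2 − K_1)/(3306 − 2181) = 3842.56/1125 = 3.42 km.

3.42 km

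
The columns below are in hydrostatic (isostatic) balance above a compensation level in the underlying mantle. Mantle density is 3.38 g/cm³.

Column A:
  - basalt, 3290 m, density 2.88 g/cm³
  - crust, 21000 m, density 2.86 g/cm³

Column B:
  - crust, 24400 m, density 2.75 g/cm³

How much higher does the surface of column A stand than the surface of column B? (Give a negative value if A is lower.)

−830 m

For any compensation level in the mantle, the mantle terms cancel and isostasy reduces to e = (Σt_A − Σt_B) − (Σ(ρt)_A − Σ(ρt)_B) / ρ_m.
Σt_A = 24290 m; Σt_B = 24400 m; Σ(ρt)_A = 69535.2; Σ(ρt)_B = 67100 (in m·g/cm³).
e = (24290 − 24400) − (69535.2 − 67100) / 3.38 = −830 m.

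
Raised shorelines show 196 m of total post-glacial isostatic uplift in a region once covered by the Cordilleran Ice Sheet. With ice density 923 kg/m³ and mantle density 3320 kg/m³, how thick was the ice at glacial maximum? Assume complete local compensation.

u = t ρ_ice/ρ_m → t = u ρ_m/ρ_ice = 196 m × 3320/923 = 705 m.

705 m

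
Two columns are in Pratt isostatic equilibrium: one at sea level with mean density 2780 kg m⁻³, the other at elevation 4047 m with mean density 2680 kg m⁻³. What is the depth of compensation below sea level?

ρ_ref D = ρ (D + h) → D (ρ_ref − ρ) = ρ h.
D = ρ h/(ρ_ref − ρ) = 2680 × 4047 m/(2780 − 2680) = 108000 m.

108000 m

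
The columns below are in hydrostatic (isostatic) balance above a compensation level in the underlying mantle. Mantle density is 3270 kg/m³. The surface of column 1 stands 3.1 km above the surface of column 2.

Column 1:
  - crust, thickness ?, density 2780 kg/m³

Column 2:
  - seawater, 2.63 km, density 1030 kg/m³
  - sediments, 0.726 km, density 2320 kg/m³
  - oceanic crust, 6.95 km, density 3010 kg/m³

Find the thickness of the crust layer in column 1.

37.8 km

Take the compensation level at the base of the deeper column (depth z_c below the surface of column 1) and equate Σ ρ_i t_i down to z_c; mantle fills any gap and the z_c terms cancel.
Column 1: x×2780 + (z_c − 0 − x)×3270
Column 2: 3.1×0 + 2.63×1030 + 0.726×2320 + 6.95×3010 + (z_c − 3.1 − 10.306)×3270
The z_c×3270 term appears on both sides and cancels. Collect the known terms of each column as K = Σ(ρt)_known − 3270 × (depth of known layers): K_1 = 0 − 3270×0 = 0; K_2 = 25312.72 − 3270×(3.1 + 10.306) = −18524.9.
Balance: K_1 − x×(3270 − 2780) = K_2, so x = (K_1 − K_2)/(3270 − 2780) = 18524.9/490 = 37.8 km.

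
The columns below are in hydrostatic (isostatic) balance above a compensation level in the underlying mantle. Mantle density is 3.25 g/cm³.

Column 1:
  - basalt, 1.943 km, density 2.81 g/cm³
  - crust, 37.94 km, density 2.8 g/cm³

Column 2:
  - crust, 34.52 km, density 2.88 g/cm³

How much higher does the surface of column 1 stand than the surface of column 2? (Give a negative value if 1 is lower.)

1.59 km

For any compensation level in the mantle, the mantle terms cancel and isostasy reduces to e = (Σt_1 − Σt_2) − (Σ(ρt)_1 − Σ(ρt)_2) / ρ_m.
Σt_1 = 39.883 km; Σt_2 = 34.52 km; Σ(ρt)_1 = 111.69183; Σ(ρt)_2 = 99.4176 (in km·g/cm³).
e = (39.883 − 34.52) − (111.69183 − 99.4176) / 3.25 = 1.59 km.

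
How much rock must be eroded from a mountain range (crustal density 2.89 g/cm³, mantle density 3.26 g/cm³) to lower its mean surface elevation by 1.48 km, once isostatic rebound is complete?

Net drop Δ = e − u = e − e ρ_c/ρ_m = e (ρ_m − ρ_c)/ρ_m.
e = Δ ρ_m/(ρ_m − ρ_c) = 1.48 km × 3.26/0.37 = 13 km.

13 km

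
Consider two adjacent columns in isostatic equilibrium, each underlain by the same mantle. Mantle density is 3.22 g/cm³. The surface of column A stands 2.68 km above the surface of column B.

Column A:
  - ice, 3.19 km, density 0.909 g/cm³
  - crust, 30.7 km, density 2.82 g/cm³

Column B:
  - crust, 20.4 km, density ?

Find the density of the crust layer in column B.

Take the compensation level at the base of the deeper column (depth z_c below the surface of column A) and equate Σ ρ_i t_i down to z_c; mantle fills any gap and the z_c terms cancel.
Column A: 3.19×0.909 + 30.7×2.82 + (z_c − 33.89)×3.22
Column B: 2.68×0 + 20.4×ρ + (z_c − 2.68 − 20.4)×3.22
The z_c×3.22 term appears on both sides and cancels. Collect the known terms of each column as K = Σ(ρt)_known − 3.22 × (depth of known layers): K_A = 89.47371 − 3.22×33.89 = −19.65209; K_B = 0 − 3.22×(2.68 + 20.4) = −74.3176.
Balance: K_A = K_B + 20.4×ρ, so ρ = (K_A − K_B)/20.4 = 54.6655/20.4 = 2.68 g/cm³.

2.68 g/cm³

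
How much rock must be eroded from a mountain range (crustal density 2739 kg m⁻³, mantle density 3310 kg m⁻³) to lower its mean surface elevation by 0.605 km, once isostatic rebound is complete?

3.51 km

Net drop Δ = e − u = e − e ρ_c/ρ_m = e (ρ_m − ρ_c)/ρ_m.
e = Δ ρ_m/(ρ_m − ρ_c) = 0.605 km × 3310/571 = 3.51 km.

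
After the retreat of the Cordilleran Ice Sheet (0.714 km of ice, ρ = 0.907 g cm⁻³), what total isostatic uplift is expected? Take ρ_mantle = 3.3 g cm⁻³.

0.196 km

Removing the load lets mantle flow back in; uplift u satisfies ρ_ice t = ρ_m u.
u = t ρ_ice/ρ_m = 0.714 km × 0.907/3.3 = 0.196 km.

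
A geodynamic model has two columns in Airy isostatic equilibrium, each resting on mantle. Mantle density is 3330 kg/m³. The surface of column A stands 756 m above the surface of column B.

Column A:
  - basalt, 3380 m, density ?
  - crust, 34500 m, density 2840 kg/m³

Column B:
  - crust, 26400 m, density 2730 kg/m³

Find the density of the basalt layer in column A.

Take the compensation level at the base of the deeper column (depth z_c below the surface of column A) and equate Σ ρ_i t_i down to z_c; mantle fills any gap and the z_c terms cancel.
Column A: 3380×ρ + 34500×2840 + (z_c − 37880)×3330
Column B: 756×0 + 26400×2730 + (z_c − 756 − 26400)×3330
The z_c×3330 term appears on both sides and cancels. Collect the known terms of each column as K = Σ(ρt)_known − 3330 × (depth of known layers): K_A = 97980000 − 3330×37880 = −28160400; K_B = 72072000 − 3330×(756 + 26400) = −18357480.
Balance: K_A + 3380×ρ = K_B, so ρ = (K_B − K_A)/3380 = 9802920/3380 = 2900 kg/m³.

2900 kg/m³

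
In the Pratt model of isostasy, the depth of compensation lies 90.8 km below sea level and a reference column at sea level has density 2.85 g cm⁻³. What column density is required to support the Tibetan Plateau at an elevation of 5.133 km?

Pratt balance: ρ_ref D = ρ (D + h).
ρ = ρ_ref D/(D + h) = 2.85 × 90.8 km/(90.8 km + 5.133 km) = 2.7 g cm⁻³.

2.7 g cm⁻³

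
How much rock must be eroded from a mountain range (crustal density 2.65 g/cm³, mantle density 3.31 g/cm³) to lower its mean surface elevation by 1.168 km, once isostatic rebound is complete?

5.86 km

Net drop Δ = e − u = e − e ρ_c/ρ_m = e (ρ_m − ρ_c)/ρ_m.
e = Δ ρ_m/(ρ_m − ρ_c) = 1.168 km × 3.31/0.66 = 5.86 km.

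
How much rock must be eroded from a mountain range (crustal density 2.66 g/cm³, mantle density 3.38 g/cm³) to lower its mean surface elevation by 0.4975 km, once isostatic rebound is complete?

Net drop Δ = e − u = e − e ρ_c/ρ_m = e (ρ_m − ρ_c)/ρ_m.
e = Δ ρ_m/(ρ_m − ρ_c) = 0.4975 km × 3.38/0.72 = 2.34 km.

2.34 km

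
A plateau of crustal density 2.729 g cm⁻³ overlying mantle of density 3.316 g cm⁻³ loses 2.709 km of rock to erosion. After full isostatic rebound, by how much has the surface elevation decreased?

0.48 km

Rebound u = e ρ_c/ρ_m = 2.709 km × 2.729/3.316 = 2.229 km.
Net surface drop = e − u = 2.709 km − 2.229 km = e (ρ_m − ρ_c)/ρ_m = 0.48 km.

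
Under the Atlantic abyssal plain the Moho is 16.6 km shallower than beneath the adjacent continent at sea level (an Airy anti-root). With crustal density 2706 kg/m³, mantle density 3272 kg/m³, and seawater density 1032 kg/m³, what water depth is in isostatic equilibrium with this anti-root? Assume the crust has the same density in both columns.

5.61 km

Replacing a thickness d of crust by seawater at the top must be balanced by replacing crust with mantle at the base: d (ρ_c − ρ_w) = a (ρ_m − ρ_c).
d = a (ρ_m − ρ_c)/(ρ_c − ρ_w) = 16.6 km × 566/1674 = 5.61 km.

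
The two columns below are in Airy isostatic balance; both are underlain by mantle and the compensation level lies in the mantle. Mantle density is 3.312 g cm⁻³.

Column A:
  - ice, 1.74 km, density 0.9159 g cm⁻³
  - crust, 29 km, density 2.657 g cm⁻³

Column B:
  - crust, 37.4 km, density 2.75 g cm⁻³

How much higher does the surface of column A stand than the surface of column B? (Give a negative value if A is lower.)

For any compensation level in the mantle, the mantle terms cancel and isostasy reduces to e = (Σt_A − Σt_B) − (Σ(ρt)_A − Σ(ρt)_B) / ρ_m.
Σt_A = 30.74 km; Σt_B = 37.4 km; Σ(ρt)_A = 78.646666; Σ(ρt)_B = 102.85 (in km·g cm⁻³).
e = (30.74 − 37.4) − (78.646666 − 102.85) / 3.312 = 0.648 km.

0.648 km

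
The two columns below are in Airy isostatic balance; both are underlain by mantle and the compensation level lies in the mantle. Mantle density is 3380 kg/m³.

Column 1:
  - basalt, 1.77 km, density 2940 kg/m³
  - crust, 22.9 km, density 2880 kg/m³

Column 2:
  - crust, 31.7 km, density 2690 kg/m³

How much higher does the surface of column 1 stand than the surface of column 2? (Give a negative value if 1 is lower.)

−2.85 km

For any compensation level in the mantle, the mantle terms cancel and isostasy reduces to e = (Σt_1 − Σt_2) − (Σ(ρt)_1 − Σ(ρt)_2) / ρ_m.
Σt_1 = 24.67 km; Σt_2 = 31.7 km; Σ(ρt)_1 = 71155.8; Σ(ρt)_2 = 85273 (in km·kg/m³).
e = (24.67 − 31.7) − (71155.8 − 85273) / 3380 = −2.85 km.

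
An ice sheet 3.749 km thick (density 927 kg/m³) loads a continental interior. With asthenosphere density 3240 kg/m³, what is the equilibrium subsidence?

Isostatic balance requires: the ice load ρ_ice t is balanced by mantle displaced below, ρ_m s.
s = t ρ_ice / ρ_m = 3.749 km × 927/3240 = 1.07 km.

1.07 km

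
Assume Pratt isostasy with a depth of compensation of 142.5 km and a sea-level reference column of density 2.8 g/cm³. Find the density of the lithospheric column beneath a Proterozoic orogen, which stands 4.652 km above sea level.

Pratt balance: ρ_ref D = ρ (D + h).
ρ = ρ_ref D/(D + h) = 2.8 × 142.5 km/(142.5 km + 4.652 km) = 2.71 g/cm³.

2.71 g/cm³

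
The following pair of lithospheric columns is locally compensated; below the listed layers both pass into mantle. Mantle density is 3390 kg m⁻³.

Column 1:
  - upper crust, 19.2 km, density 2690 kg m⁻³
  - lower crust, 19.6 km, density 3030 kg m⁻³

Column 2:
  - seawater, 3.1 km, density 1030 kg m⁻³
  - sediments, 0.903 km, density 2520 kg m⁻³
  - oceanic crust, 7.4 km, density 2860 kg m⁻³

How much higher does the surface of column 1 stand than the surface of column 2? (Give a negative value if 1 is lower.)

2.5 km

For any compensation level in the mantle, the mantle terms cancel and isostasy reduces to e = (Σt_1 − Σt_2) − (Σ(ρt)_1 − Σ(ρt)_2) / ρ_m.
Σt_1 = 38.8 km; Σt_2 = 11.403 km; Σ(ρt)_1 = 111036; Σ(ρt)_2 = 26632.56 (in km·kg m⁻³).
e = (38.8 − 11.403) − (111036 − 26632.56) / 3390 = 2.5 km.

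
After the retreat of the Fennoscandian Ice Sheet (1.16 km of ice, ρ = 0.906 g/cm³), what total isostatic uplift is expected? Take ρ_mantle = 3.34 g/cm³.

Removing the load lets mantle flow back in; uplift u satisfies ρ_ice t = ρ_m u.
u = t ρ_ice/ρ_m = 1.16 km × 0.906/3.34 = 0.315 km.

0.315 km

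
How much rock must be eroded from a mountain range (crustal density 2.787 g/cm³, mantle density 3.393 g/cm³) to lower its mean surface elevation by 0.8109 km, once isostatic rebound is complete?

4.54 km

Net drop Δ = e − u = e − e ρ_c/ρ_m = e (ρ_m − ρ_c)/ρ_m.
e = Δ ρ_m/(ρ_m − ρ_c) = 0.8109 km × 3.393/0.606 = 4.54 km.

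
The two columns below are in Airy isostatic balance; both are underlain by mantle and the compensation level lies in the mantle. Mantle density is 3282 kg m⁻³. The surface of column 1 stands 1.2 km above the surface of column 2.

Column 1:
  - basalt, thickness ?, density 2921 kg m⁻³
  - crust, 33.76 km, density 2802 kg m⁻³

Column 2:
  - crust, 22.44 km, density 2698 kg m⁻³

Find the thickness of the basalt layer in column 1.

2.32 km

Take the compensation level at the base of the deeper column (depth z_c below the surface of column 1) and equate Σ ρ_i t_i down to z_c; mantle fills any gap and the z_c terms cancel.
Column 1: x×2921 + 33.76×2802 + (z_c − 33.76 − x)×3282
Column 2: 1.2×0 + 22.44×2698 + (z_c − 1.2 − 22.44)×3282
The z_c×3282 term appears on both sides and cancels. Collect the known terms of each column as K = Σ(ρt)_known − 3282 × (depth of known layers): K_1 = 94595.52 − 3282×33.76 = −16204.8; K_2 = 60543.12 − 3282×(1.2 + 22.44) = −17043.36.
Balance: K_1 − x×(3282 − 2921) = K_2, so x = (K_1 − K_2)/(3282 − 2921) = 838.56/361 = 2.32 km.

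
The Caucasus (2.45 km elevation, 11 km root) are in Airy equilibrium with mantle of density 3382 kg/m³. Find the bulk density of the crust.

ρ_c h = (ρ_m − ρ_c) r → ρ_c (h + r) = ρ_m r → ρ_c = ρ_m r / (h + r).
ρ_c = 3382 × 11 km / (2.45 km + 11 km) = 2770 kg/m³.

2770 kg/m³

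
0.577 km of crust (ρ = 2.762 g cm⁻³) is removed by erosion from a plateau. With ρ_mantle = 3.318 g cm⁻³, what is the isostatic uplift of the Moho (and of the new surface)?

0.48 km

Unloading: uplift u = e ρ_c/ρ_m = 0.577 km × 2.762/3.318 = 0.48 km.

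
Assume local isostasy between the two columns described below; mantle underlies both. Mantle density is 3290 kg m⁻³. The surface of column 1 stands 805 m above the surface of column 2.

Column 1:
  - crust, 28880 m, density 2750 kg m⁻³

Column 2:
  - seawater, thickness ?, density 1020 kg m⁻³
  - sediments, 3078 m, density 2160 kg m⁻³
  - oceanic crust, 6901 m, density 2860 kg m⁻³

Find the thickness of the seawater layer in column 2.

Take the compensation level at the base of the deeper column (depth z_c below the surface of column 1) and equate Σ ρ_i t_i down to z_c; mantle fills any gap and the z_c terms cancel.
Column 1: 28880×2750 + (z_c − 28880)×3290
Column 2: 805×0 + x×1020 + 3078×2160 + 6901×2860 + (z_c − 805 − 9979 − x)×3290
The z_c×3290 term appears on both sides and cancels. Collect the known terms of each column as K = Σ(ρt)_known − 3290 × (depth of known layers): K_1 = 79420000 − 3290×28880 = −15595200; K_2 = 26385340 − 3290×(805 + 9979) = −9094020.
Balance: K_1 = K_2 − x×(3290 − 1020), so x = (K_2 − K_1)/(3290 − 1020) = 6501180/2270 = 2860 m.

2860 m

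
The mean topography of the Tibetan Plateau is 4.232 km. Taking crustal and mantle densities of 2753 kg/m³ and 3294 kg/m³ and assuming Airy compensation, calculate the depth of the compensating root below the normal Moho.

21.5 km

In Airy isostatic equilibrium: the weight of the topography is balanced by the buoyancy of the root, ρ_c h = (ρ_m − ρ_c) r.
r = h · ρ_c / (ρ_m − ρ_c) = 4.232 km × 2753 / (3294 − 2753) = 21.5 km.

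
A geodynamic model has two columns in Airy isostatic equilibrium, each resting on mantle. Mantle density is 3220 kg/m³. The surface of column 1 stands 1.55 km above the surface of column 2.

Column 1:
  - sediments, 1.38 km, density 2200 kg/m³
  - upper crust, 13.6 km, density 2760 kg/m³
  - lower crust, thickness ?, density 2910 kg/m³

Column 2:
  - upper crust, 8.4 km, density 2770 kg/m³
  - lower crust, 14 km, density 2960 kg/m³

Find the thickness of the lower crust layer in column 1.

Take the compensation level at the base of the deeper column (depth z_c below the surface of column 1) and equate Σ ρ_i t_i down to z_c; mantle fills any gap and the z_c terms cancel.
Column 1: 1.38×2200 + 13.6×2760 + x×2910 + (z_c − 14.98 − x)×3220
Column 2: 1.55×0 + 8.4×2770 + 14×2960 + (z_c − 1.55 − 22.4)×3220
The z_c×3220 term appears on both sides and cancels. Collect the known terms of each column as K = Σ(ρt)_known − 3220 × (depth of known layers): K_1 = 40572 − 3220×14.98 = −7663.6; K_2 = 64708 − 3220×(1.55 + 22.4) = −12411.
Balance: K_1 − x×(3220 − 2910) = K_2, so x = (K_1 − K_2)/(3220 − 2910) = 4747.4/310 = 15.3 km.

15.3 km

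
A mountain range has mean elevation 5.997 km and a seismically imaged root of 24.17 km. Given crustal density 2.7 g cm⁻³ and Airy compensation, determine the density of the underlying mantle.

Airy balance: ρ_c h = (ρ_m − ρ_c) r → ρ_m = ρ_c (1 + h/r).
ρ_m = 2.7 × (1 + 5.997 km/24.17 km) = 3.37 g cm⁻³.

3.37 g cm⁻³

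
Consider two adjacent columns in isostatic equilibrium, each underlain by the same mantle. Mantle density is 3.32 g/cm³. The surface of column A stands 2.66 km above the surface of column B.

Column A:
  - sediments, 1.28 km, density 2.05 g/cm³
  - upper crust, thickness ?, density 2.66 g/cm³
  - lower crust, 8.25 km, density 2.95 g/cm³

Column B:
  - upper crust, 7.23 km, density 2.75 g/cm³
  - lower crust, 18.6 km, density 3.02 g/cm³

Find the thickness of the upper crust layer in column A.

Take the compensation level at the base of the deeper column (depth z_c below the surface of column A) and equate Σ ρ_i t_i down to z_c; mantle fills any gap and the z_c terms cancel.
Column A: 1.28×2.05 + x×2.66 + 8.25×2.95 + (z_c − 9.53 − x)×3.32
Column B: 2.66×0 + 7.23×2.75 + 18.6×3.02 + (z_c − 2.66 − 25.83)×3.32
The z_c×3.32 term appears on both sides and cancels. Collect the known terms of each column as K = Σ(ρt)_known − 3.32 × (depth of known layers): K_A = 26.9615 − 3.32×9.53 = −4.6781; K_B = 76.0545 − 3.32×(2.66 + 25.83) = −18.5323.
Balance: K_A − x×(3.32 − 2.66) = K_B, so x = (K_A − K_B)/(3.32 − 2.66) = 13.8542/0.66 = 21 km.

21 km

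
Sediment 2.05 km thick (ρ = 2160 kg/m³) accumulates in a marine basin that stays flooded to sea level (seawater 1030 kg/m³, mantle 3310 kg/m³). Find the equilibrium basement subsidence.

Submarine loading: the sediment displaces seawater, and the subsidence is in turn flooded, so s (ρ_m − ρ_w) = t (ρ_sed − ρ_w).
s = 2.05 km × (2160 − 1030) / (3310 − 1030) = 1.02 km.

1.02 km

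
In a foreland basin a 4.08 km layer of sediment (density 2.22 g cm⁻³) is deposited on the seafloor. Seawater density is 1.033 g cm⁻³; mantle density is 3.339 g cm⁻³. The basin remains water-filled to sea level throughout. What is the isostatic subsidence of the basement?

Submarine loading: the sediment displaces seawater, and the subsidence is in turn flooded, so s (ρ_m − ρ_w) = t (ρ_sed − ρ_w).
s = 4.08 km × (2.22 − 1.033) / (3.339 − 1.033) = 2.1 km.

2.1 km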